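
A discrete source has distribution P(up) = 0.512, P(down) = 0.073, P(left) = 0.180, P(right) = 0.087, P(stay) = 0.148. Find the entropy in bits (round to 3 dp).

H = −Σ pᵢ log₂ pᵢ.
−0.512·log₂(0.512) = 0.4945
−0.073·log₂(0.073) = 0.2756
−0.180·log₂(0.180) = 0.4453
−0.087·log₂(0.087) = 0.3065
−0.148·log₂(0.148) = 0.4079
Sum ≈ 1.9299 → 1.930 bits.

1.930 bits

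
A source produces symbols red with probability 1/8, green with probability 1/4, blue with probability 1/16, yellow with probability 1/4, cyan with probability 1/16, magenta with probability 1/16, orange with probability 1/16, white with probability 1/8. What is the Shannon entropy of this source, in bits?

Each probability is a power of 1/2, so log₂(1/p) is an integer.
H = Σ p·log₂(1/p) = 1/8·3 + 1/4·2 + 1/16·4 + 1/4·2 + 1/16·4 + 1/16·4 + 1/16·4 + 1/8·3 = 2.75 bits.

2.75 bits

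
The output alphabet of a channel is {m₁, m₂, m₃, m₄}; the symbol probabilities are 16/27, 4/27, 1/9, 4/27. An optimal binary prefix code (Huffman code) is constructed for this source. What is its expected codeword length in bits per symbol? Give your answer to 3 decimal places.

1.667 bits/symbol

Repeatedly combine the two least-probable nodes; the expected code length is the sum of the merged weights.
merge 1/9 + 4/27 → 7/27
merge 4/27 + 7/27 → 11/27
merge 11/27 + 16/27 → 1
L = 7/27 + 11/27 + 1 = 5/3 ≈ 1.667 bits/symbol.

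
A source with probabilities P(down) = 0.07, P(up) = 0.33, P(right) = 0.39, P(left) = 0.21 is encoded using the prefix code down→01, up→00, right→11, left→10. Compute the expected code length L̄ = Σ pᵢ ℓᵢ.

L̄ = Σ pᵢ·ℓᵢ = 0.07·2 + 0.33·2 + 0.39·2 + 0.21·2 = 2 bits/symbol.

2 bits/symbol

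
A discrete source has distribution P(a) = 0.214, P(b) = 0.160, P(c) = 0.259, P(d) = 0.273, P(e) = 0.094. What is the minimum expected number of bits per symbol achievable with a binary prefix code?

2.254 bits/symbol

Repeatedly combine the two least-probable nodes; the expected code length is the sum of the merged weights.
merge 47/500 + 4/25 → 127/500
merge 107/500 + 127/500 → 117/250
merge 259/1000 + 273/1000 → 133/250
merge 117/250 + 133/250 → 1
L = 127/500 + 117/250 + 133/250 + 1 = 1127/500 = 2.254 bits/symbol.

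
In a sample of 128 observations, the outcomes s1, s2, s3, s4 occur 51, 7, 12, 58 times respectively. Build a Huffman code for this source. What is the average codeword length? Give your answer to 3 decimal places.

1.695 bits/symbol

Probabilities are the counts divided by 128.
Repeatedly combine the two least-probable nodes; the expected code length is the sum of the merged weights.
merge 7/128 + 3/32 → 19/128
merge 19/128 + 51/128 → 35/64
merge 29/64 + 35/64 → 1
L = 19/128 + 35/64 + 1 = 217/128 ≈ 1.695 bits/symbol.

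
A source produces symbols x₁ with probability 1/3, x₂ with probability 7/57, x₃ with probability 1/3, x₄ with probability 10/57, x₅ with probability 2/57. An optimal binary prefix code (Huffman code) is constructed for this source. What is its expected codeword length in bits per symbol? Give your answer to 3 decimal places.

2.158 bits/symbol

Repeatedly combine the two least-probable nodes; the expected code length is the sum of the merged weights.
merge 2/57 + 7/57 → 3/19
merge 3/19 + 10/57 → 1/3
merge 1/3 + 1/3 → 2/3
merge 1/3 + 2/3 → 1
L = 3/19 + 1/3 + 2/3 + 1 = 41/19 ≈ 2.158 bits/symbol.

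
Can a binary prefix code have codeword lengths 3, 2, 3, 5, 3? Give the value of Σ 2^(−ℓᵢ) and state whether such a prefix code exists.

0.65625; yes

With common denominator 2^5 = 32: Σ 2^(−ℓᵢ) = 4/32 + 8/32 + 4/32 + 1/32 + 4/32 = 21/32 = 0.65625.
Kraft's inequality requires Σ ≤ 1; here Σ = 0.65625 ≤ 1, so such a prefix code exists.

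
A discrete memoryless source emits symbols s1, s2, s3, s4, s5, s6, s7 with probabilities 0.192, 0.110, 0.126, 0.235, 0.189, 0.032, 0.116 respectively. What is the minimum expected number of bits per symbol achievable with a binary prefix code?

Repeatedly combine the two least-probable nodes; the expected code length is the sum of the merged weights.
merge 4/125 + 11/100 → 71/500
merge 29/250 + 63/500 → 121/500
merge 71/500 + 189/1000 → 331/1000
merge 24/125 + 47/200 → 427/1000
merge 121/500 + 331/1000 → 573/1000
merge 427/1000 + 573/1000 → 1
L = 71/500 + 121/500 + 331/1000 + 427/1000 + 573/1000 + 1 = 543/200 = 2.715 bits/symbol.

2.715 bits/symbol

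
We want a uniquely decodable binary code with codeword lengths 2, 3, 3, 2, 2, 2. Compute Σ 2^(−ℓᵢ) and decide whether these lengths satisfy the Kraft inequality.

With common denominator 2^3 = 8: Σ 2^(−ℓᵢ) = 2/8 + 1/8 + 1/8 + 2/8 + 2/8 + 2/8 = 10/8 = 1.25.
Kraft's inequality requires Σ ≤ 1; here Σ = 1.25 > 1, so no such prefix code exists.

1.25; no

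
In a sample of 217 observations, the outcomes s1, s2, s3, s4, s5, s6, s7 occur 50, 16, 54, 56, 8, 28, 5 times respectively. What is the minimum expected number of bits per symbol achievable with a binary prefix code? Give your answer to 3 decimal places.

2.456 bits/symbol

Probabilities are the counts divided by 217.
Repeatedly combine the two least-probable nodes; the expected code length is the sum of the merged weights.
merge 5/217 + 8/217 → 13/217
merge 13/217 + 16/217 → 29/217
merge 4/31 + 29/217 → 57/217
merge 50/217 + 54/217 → 104/217
merge 8/31 + 57/217 → 113/217
merge 104/217 + 113/217 → 1
L = 13/217 + 29/217 + 57/217 + 104/217 + 113/217 + 1 = 533/217 ≈ 2.456 bits/symbol.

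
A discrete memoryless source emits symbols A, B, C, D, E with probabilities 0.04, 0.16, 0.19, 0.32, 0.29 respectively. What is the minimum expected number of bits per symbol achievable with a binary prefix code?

2.2 bits/symbol

Repeatedly combine the two least-probable nodes; the expected code length is the sum of the merged weights.
merge 1/25 + 4/25 → 1/5
merge 19/100 + 1/5 → 39/100
merge 29/100 + 8/25 → 61/100
merge 39/100 + 61/100 → 1
L = 1/5 + 39/100 + 61/100 + 1 = 11/5 = 2.2 bits/symbol.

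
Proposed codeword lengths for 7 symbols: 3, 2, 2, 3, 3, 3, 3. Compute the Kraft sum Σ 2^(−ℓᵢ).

1.125

With common denominator 2^3 = 8: Σ 2^(−ℓᵢ) = 1/8 + 2/8 + 2/8 + 1/8 + 1/8 + 1/8 + 1/8 = 9/8 = 1.125.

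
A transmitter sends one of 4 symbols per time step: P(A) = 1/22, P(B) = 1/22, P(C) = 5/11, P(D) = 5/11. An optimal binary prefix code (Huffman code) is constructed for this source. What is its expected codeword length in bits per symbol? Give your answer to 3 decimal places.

1.636 bits/symbol

Repeatedly combine the two least-probable nodes; the expected code length is the sum of the merged weights.
merge 1/22 + 1/22 → 1/11
merge 1/11 + 5/11 → 6/11
merge 5/11 + 6/11 → 1
L = 1/11 + 6/11 + 1 = 18/11 ≈ 1.636 bits/symbol.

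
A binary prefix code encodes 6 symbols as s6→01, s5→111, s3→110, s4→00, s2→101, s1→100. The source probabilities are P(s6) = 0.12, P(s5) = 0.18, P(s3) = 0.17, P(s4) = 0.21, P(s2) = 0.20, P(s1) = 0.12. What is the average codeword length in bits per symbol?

2.67 bits/symbol

L̄ = Σ pᵢ·ℓᵢ = 0.12·2 + 0.18·3 + 0.17·3 + 0.21·2 + 0.20·3 + 0.12·3 = 2.67 bits/symbol.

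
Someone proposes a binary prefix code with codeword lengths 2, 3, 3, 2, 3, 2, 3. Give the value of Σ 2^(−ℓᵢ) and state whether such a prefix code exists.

1.25; no

With common denominator 2^3 = 8: Σ 2^(−ℓᵢ) = 2/8 + 1/8 + 1/8 + 2/8 + 1/8 + 2/8 + 1/8 = 10/8 = 1.25.
Kraft's inequality requires Σ ≤ 1; here Σ = 1.25 > 1, so no such prefix code exists.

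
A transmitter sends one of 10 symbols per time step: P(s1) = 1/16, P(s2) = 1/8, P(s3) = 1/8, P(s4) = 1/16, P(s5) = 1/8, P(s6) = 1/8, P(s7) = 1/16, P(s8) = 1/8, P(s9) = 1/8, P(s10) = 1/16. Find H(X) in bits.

3.25 bits

Each probability is a power of 1/2, so log₂(1/p) is an integer.
H = Σ p·log₂(1/p) = 1/16·4 + 1/8·3 + 1/8·3 + 1/16·4 + 1/8·3 + 1/8·3 + 1/16·4 + 1/8·3 + 1/8·3 + 1/16·4 = 3.25 bits.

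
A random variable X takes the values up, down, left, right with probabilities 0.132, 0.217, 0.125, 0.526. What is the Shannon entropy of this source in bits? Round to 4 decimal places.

1.7265 bits

H = −Σ pᵢ log₂ pᵢ.
−0.132·log₂(0.132) = 0.3856
−0.217·log₂(0.217) = 0.4783
−0.125·log₂(0.125) = 0.3750
−0.526·log₂(0.526) = 0.4875
Sum ≈ 1.7265 → 1.7265 bits.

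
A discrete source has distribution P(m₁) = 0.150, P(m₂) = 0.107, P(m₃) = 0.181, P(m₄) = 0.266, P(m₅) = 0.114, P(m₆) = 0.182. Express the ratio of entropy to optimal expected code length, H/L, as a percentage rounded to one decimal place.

98.5%

Entropy H = −Σ p log₂ p ≈ 2.5146 bits.
Huffman merges: 107/1000+57/500→221/1000; 3/20+181/1000→331/1000; 91/500+221/1000→403/1000; 133/500+331/1000→597/1000; 403/1000+597/1000→1. L = 319/125 ≈ 2.5520.
Efficiency = H/L = 2.5146/2.5520 = 98.5%.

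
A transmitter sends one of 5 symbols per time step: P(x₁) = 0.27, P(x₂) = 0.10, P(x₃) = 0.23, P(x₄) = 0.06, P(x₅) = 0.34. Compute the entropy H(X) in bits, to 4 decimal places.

2.1026 bits

H = −Σ pᵢ log₂ pᵢ.
−0.27·log₂(0.27) = 0.5100
−0.10·log₂(0.10) = 0.3322
−0.23·log₂(0.23) = 0.4877
−0.06·log₂(0.06) = 0.2435
−0.34·log₂(0.34) = 0.5292
Sum ≈ 2.1026 → 2.1026 bits.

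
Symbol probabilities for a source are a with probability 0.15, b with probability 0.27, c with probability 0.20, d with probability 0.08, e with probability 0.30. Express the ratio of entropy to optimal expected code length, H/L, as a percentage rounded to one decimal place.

98.5%

Entropy H = −Σ p log₂ p ≈ 2.1976 bits.
Huffman merges: 2/25+3/20→23/100; 1/5+23/100→43/100; 27/100+3/10→57/100; 43/100+57/100→1. L = 223/100 ≈ 2.2300.
Efficiency = H/L = 2.1976/2.2300 = 98.5%.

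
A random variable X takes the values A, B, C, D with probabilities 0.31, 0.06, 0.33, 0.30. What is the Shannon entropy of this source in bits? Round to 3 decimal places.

1.816 bits

H = −Σ pᵢ log₂ pᵢ.
−0.31·log₂(0.31) = 0.5238
−0.06·log₂(0.06) = 0.2435
−0.33·log₂(0.33) = 0.5278
−0.30·log₂(0.30) = 0.5211
Sum ≈ 1.8162 → 1.816 bits.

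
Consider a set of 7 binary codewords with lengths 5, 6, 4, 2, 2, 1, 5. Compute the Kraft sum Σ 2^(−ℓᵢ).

With common denominator 2^6 = 64: Σ 2^(−ℓᵢ) = 2/64 + 1/64 + 4/64 + 16/64 + 16/64 + 32/64 + 2/64 = 73/64 = 1.140625.

1.140625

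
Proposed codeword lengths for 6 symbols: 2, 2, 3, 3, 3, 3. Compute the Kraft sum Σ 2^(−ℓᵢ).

With common denominator 2^3 = 8: Σ 2^(−ℓᵢ) = 2/8 + 2/8 + 1/8 + 1/8 + 1/8 + 1/8 = 8/8 = 1.

1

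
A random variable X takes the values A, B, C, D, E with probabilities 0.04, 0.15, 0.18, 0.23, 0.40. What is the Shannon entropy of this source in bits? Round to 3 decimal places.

2.058 bits

H = −Σ pᵢ log₂ pᵢ.
−0.04·log₂(0.04) = 0.1858
−0.15·log₂(0.15) = 0.4105
−0.18·log₂(0.18) = 0.4453
−0.23·log₂(0.23) = 0.4877
−0.40·log₂(0.40) = 0.5288
Sum ≈ 2.0580 → 2.058 bits.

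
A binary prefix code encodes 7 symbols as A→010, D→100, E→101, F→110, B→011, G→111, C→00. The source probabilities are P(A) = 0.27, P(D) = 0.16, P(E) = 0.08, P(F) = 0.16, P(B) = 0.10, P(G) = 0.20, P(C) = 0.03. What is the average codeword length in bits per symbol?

2.97 bits/symbol

L̄ = Σ pᵢ·ℓᵢ = 0.27·3 + 0.16·3 + 0.08·3 + 0.16·3 + 0.10·3 + 0.20·3 + 0.03·2 = 2.97 bits/symbol.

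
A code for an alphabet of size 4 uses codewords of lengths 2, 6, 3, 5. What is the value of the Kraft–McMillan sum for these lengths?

0.421875

With common denominator 2^6 = 64: Σ 2^(−ℓᵢ) = 16/64 + 1/64 + 8/64 + 2/64 = 27/64 = 0.421875.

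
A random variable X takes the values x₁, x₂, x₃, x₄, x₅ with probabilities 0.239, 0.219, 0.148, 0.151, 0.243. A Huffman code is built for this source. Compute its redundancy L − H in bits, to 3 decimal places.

Entropy H = −Σ p log₂ p ≈ 2.2891 bits.
Huffman merges: 37/250+151/1000→299/1000; 219/1000+239/1000→229/500; 243/1000+299/1000→271/500; 229/500+271/500→1. L = 2299/1000 ≈ 2.2990.
L − H = 2.2990 − 2.2891 = 0.010 bits.

0.010 bits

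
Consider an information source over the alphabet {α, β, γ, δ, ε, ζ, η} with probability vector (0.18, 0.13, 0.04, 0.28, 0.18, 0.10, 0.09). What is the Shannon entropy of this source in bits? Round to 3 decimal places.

2.618 bits

H = −Σ pᵢ log₂ pᵢ.
−0.18·log₂(0.18) = 0.4453
−0.13·log₂(0.13) = 0.3826
−0.04·log₂(0.04) = 0.1858
−0.28·log₂(0.28) = 0.5142
−0.18·log₂(0.18) = 0.4453
−0.10·log₂(0.10) = 0.3322
−0.09·log₂(0.09) = 0.3127
Sum ≈ 2.6181 → 2.618 bits.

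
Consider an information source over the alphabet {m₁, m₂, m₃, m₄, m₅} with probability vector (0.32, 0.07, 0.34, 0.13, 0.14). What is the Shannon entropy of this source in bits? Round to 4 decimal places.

H = −Σ pᵢ log₂ pᵢ.
−0.32·log₂(0.32) = 0.5260
−0.07·log₂(0.07) = 0.2686
−0.34·log₂(0.34) = 0.5292
−0.13·log₂(0.13) = 0.3826
−0.14·log₂(0.14) = 0.3971
Sum ≈ 2.1035 → 2.1035 bits.

2.1035 bits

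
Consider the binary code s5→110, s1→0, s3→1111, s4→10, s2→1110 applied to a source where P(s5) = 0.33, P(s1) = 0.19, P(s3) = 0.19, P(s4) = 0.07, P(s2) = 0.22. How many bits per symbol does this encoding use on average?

L̄ = Σ pᵢ·ℓᵢ = 0.33·3 + 0.19·1 + 0.19·4 + 0.07·2 + 0.22·4 = 2.96 bits/symbol.

2.96 bits/symbol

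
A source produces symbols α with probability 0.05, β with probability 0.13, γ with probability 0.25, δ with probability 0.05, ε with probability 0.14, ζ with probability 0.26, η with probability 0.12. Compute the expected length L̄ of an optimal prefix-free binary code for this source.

Repeatedly combine the two least-probable nodes; the expected code length is the sum of the merged weights.
merge 1/20 + 1/20 → 1/10
merge 1/10 + 3/25 → 11/50
merge 13/100 + 7/50 → 27/100
merge 11/50 + 1/4 → 47/100
merge 13/50 + 27/100 → 53/100
merge 47/100 + 53/100 → 1
L = 1/10 + 11/50 + 27/100 + 47/100 + 53/100 + 1 = 259/100 = 2.59 bits/symbol.

2.59 bits/symbol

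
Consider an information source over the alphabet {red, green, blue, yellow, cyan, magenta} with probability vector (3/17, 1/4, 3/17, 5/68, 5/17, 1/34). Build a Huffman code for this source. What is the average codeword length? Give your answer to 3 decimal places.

2.382 bits/symbol

Repeatedly combine the two least-probable nodes; the expected code length is the sum of the merged weights.
merge 1/34 + 5/68 → 7/68
merge 7/68 + 3/17 → 19/68
merge 3/17 + 1/4 → 29/68
merge 19/68 + 5/17 → 39/68
merge 29/68 + 39/68 → 1
L = 7/68 + 19/68 + 29/68 + 39/68 + 1 = 81/34 ≈ 2.382 bits/symbol.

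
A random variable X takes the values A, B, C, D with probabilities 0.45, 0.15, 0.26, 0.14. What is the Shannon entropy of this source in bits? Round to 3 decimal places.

H = −Σ pᵢ log₂ pᵢ.
−0.45·log₂(0.45) = 0.5184
−0.15·log₂(0.15) = 0.4105
−0.26·log₂(0.26) = 0.5053
−0.14·log₂(0.14) = 0.3971
Sum ≈ 1.8313 → 1.831 bits.

1.831 bits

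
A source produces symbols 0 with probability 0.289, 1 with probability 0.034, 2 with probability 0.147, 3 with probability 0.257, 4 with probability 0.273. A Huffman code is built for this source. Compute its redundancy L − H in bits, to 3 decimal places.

0.076 bits

Entropy H = −Σ p log₂ p ≈ 2.1051 bits.
Huffman merges: 17/500+147/1000→181/1000; 181/1000+257/1000→219/500; 273/1000+289/1000→281/500; 219/500+281/500→1. L = 2181/1000 ≈ 2.1810.
L − H = 2.1810 − 2.1051 = 0.076 bits.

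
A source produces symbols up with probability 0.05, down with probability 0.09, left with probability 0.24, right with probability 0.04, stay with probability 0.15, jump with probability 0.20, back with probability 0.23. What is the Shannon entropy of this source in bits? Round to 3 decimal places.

H = −Σ pᵢ log₂ pᵢ.
−0.05·log₂(0.05) = 0.2161
−0.09·log₂(0.09) = 0.3127
−0.24·log₂(0.24) = 0.4941
−0.04·log₂(0.04) = 0.1858
−0.15·log₂(0.15) = 0.4105
−0.20·log₂(0.20) = 0.4644
−0.23·log₂(0.23) = 0.4877
Sum ≈ 2.5712 → 2.571 bits.

2.571 bits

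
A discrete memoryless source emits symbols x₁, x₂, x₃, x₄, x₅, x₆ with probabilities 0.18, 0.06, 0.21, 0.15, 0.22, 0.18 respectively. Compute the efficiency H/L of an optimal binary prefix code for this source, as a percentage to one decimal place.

Entropy H = −Σ p log₂ p ≈ 2.4981 bits.
Huffman merges: 3/50+3/20→21/100; 9/50+9/50→9/25; 21/100+21/100→21/50; 11/50+9/25→29/50; 21/50+29/50→1. L = 257/100 ≈ 2.5700.
Efficiency = H/L = 2.4981/2.5700 = 97.2%.

97.2%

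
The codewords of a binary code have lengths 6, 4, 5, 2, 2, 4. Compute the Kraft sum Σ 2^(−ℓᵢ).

0.671875

With common denominator 2^6 = 64: Σ 2^(−ℓᵢ) = 1/64 + 4/64 + 2/64 + 16/64 + 16/64 + 4/64 = 43/64 = 0.671875.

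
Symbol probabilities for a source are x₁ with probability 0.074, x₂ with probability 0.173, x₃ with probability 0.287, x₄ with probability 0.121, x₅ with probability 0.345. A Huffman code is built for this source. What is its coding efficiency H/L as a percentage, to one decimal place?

97.1%

Entropy H = −Σ p log₂ p ≈ 2.1311 bits.
Huffman merges: 37/500+121/1000→39/200; 173/1000+39/200→46/125; 287/1000+69/200→79/125; 46/125+79/125→1. L = 439/200 ≈ 2.1950.
Efficiency = H/L = 2.1311/2.1950 = 97.1%.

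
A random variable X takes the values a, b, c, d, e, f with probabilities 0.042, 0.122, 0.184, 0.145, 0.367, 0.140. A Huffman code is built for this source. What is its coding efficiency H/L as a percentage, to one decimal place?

96.4%

Entropy H = −Σ p log₂ p ≈ 2.3435 bits.
Huffman merges: 21/500+61/500→41/250; 7/50+29/200→57/200; 41/250+23/125→87/250; 57/200+87/250→633/1000; 367/1000+633/1000→1. L = 243/100 ≈ 2.4300.
Efficiency = H/L = 2.3435/2.4300 = 96.4%.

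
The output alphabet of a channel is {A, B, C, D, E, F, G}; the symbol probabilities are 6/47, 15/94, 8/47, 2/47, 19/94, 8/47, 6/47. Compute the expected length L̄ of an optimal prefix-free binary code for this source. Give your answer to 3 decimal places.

2.798 bits/symbol

Repeatedly combine the two least-probable nodes; the expected code length is the sum of the merged weights.
merge 2/47 + 6/47 → 8/47
merge 6/47 + 15/94 → 27/94
merge 8/47 + 8/47 → 16/47
merge 8/47 + 19/94 → 35/94
merge 27/94 + 16/47 → 59/94
merge 35/94 + 59/94 → 1
L = 8/47 + 27/94 + 16/47 + 35/94 + 59/94 + 1 = 263/94 ≈ 2.798 bits/symbol.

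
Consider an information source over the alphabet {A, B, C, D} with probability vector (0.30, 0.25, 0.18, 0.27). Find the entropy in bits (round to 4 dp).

H = −Σ pᵢ log₂ pᵢ.
−0.30·log₂(0.30) = 0.5211
−0.25·log₂(0.25) = 0.5000
−0.18·log₂(0.18) = 0.4453
−0.27·log₂(0.27) = 0.5100
Sum ≈ 1.9764 → 1.9764 bits.

1.9764 bits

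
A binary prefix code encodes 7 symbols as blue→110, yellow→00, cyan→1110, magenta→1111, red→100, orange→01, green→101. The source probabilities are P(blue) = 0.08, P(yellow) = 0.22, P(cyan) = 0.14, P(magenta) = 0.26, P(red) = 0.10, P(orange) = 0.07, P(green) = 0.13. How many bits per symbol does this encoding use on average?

3.11 bits/symbol

L̄ = Σ pᵢ·ℓᵢ = 0.08·3 + 0.22·2 + 0.14·4 + 0.26·4 + 0.10·3 + 0.07·2 + 0.13·3 = 3.11 bits/symbol.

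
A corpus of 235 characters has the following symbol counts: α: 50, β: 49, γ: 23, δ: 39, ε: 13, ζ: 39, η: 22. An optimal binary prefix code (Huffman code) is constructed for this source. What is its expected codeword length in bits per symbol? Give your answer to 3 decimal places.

2.728 bits/symbol

Probabilities are the counts divided by 235.
Repeatedly combine the two least-probable nodes; the expected code length is the sum of the merged weights.
merge 13/235 + 22/235 → 7/47
merge 23/235 + 7/47 → 58/235
merge 39/235 + 39/235 → 78/235
merge 49/235 + 10/47 → 99/235
merge 58/235 + 78/235 → 136/235
merge 99/235 + 136/235 → 1
L = 7/47 + 58/235 + 78/235 + 99/235 + 136/235 + 1 = 641/235 ≈ 2.728 bits/symbol.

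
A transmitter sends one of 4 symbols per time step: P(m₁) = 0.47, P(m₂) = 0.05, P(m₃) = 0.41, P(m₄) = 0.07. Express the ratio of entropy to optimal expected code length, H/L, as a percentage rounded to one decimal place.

92.4%

Entropy H = −Σ p log₂ p ≈ 1.5240 bits.
Huffman merges: 1/20+7/100→3/25; 3/25+41/100→53/100; 47/100+53/100→1. L = 33/20 ≈ 1.6500.
Efficiency = H/L = 1.5240/1.6500 = 92.4%.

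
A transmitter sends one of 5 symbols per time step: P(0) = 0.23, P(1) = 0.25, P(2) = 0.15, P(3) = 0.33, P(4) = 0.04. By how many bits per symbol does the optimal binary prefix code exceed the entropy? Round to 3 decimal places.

0.078 bits

Entropy H = −Σ p log₂ p ≈ 2.1118 bits.
Huffman merges: 1/25+3/20→19/100; 19/100+23/100→21/50; 1/4+33/100→29/50; 21/50+29/50→1. L = 219/100 ≈ 2.1900.
L − H = 2.1900 − 2.1118 = 0.078 bits.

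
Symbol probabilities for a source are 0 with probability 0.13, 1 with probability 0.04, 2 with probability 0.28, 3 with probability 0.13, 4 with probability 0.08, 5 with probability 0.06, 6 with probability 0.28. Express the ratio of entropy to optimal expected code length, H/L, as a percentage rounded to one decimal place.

Entropy H = −Σ p log₂ p ≈ 2.5145 bits.
Huffman merges: 1/25+3/50→1/10; 2/25+1/10→9/50; 13/100+13/100→13/50; 9/50+13/50→11/25; 7/25+7/25→14/25; 11/25+14/25→1. L = 127/50 ≈ 2.5400.
Efficiency = H/L = 2.5145/2.5400 = 99.0%.

99.0%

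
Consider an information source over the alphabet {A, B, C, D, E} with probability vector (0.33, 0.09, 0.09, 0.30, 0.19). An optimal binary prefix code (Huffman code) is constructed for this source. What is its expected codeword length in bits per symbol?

2.18 bits/symbol

Repeatedly combine the two least-probable nodes; the expected code length is the sum of the merged weights.
merge 9/100 + 9/100 → 9/50
merge 9/50 + 19/100 → 37/100
merge 3/10 + 33/100 → 63/100
merge 37/100 + 63/100 → 1
L = 9/50 + 37/100 + 63/100 + 1 = 109/50 = 2.18 bits/symbol.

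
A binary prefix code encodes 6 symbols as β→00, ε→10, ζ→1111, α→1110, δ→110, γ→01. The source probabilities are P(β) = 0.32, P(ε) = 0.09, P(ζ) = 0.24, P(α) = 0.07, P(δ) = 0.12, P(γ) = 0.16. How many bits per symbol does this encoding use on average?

2.74 bits/symbol

L̄ = Σ pᵢ·ℓᵢ = 0.32·2 + 0.09·2 + 0.24·4 + 0.07·4 + 0.12·3 + 0.16·2 = 2.74 bits/symbol.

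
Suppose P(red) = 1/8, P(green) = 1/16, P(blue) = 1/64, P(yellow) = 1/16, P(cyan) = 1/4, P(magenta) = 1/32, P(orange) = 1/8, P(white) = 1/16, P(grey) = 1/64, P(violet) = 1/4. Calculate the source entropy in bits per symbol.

2.84375 bits

Each probability is a power of 1/2, so log₂(1/p) is an integer.
H = Σ p·log₂(1/p) = 1/8·3 + 1/16·4 + 1/64·6 + 1/16·4 + 1/4·2 + 1/32·5 + 1/8·3 + 1/16·4 + 1/64·6 + 1/4·2 = 2.84375 bits.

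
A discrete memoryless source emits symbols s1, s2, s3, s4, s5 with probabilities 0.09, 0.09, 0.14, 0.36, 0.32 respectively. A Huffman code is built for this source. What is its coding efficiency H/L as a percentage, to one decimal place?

Entropy H = −Σ p log₂ p ≈ 2.0791 bits.
Huffman merges: 9/100+9/100→9/50; 7/50+9/50→8/25; 8/25+8/25→16/25; 9/25+16/25→1. L = 107/50 ≈ 2.1400.
Efficiency = H/L = 2.0791/2.1400 = 97.2%.

97.2%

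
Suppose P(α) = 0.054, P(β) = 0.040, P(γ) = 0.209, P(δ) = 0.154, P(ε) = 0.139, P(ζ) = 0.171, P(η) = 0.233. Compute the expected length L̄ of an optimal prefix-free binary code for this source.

2.652 bits/symbol

Repeatedly combine the two least-probable nodes; the expected code length is the sum of the merged weights.
merge 1/25 + 27/500 → 47/500
merge 47/500 + 139/1000 → 233/1000
merge 77/500 + 171/1000 → 13/40
merge 209/1000 + 233/1000 → 221/500
merge 233/1000 + 13/40 → 279/500
merge 221/500 + 279/500 → 1
L = 47/500 + 233/1000 + 13/40 + 221/500 + 279/500 + 1 = 663/250 = 2.652 bits/symbol.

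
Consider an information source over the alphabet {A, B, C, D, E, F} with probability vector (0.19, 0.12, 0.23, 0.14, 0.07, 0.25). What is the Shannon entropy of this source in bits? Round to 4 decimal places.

2.4756 bits

H = −Σ pᵢ log₂ pᵢ.
−0.19·log₂(0.19) = 0.4552
−0.12·log₂(0.12) = 0.3671
−0.23·log₂(0.23) = 0.4877
−0.14·log₂(0.14) = 0.3971
−0.07·log₂(0.07) = 0.2686
−0.25·log₂(0.25) = 0.5000
Sum ≈ 2.4756 → 2.4756 bits.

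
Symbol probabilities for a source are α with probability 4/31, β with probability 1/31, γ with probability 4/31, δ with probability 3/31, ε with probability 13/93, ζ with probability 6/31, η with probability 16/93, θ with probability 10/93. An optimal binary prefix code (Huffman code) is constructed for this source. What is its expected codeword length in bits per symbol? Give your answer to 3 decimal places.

2.935 bits/symbol

Repeatedly combine the two least-probable nodes; the expected code length is the sum of the merged weights.
merge 1/31 + 3/31 → 4/31
merge 10/93 + 4/31 → 22/93
merge 4/31 + 4/31 → 8/31
merge 13/93 + 16/93 → 29/93
merge 6/31 + 22/93 → 40/93
merge 8/31 + 29/93 → 53/93
merge 40/93 + 53/93 → 1
L = 4/31 + 22/93 + 8/31 + 29/93 + 40/93 + 53/93 + 1 = 91/31 ≈ 2.935 bits/symbol.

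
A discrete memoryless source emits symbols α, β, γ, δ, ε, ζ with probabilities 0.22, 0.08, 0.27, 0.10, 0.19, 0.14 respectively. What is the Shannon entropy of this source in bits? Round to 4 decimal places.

2.4666 bits

H = −Σ pᵢ log₂ pᵢ.
−0.22·log₂(0.22) = 0.4806
−0.08·log₂(0.08) = 0.2915
−0.27·log₂(0.27) = 0.5100
−0.10·log₂(0.10) = 0.3322
−0.19·log₂(0.19) = 0.4552
−0.14·log₂(0.14) = 0.3971
Sum ≈ 2.4666 → 2.4666 bits.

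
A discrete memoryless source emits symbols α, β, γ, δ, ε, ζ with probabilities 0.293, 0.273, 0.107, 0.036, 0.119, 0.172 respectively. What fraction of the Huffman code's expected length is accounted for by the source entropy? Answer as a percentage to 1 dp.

97.7%

Entropy H = −Σ p log₂ p ≈ 2.3501 bits.
Huffman merges: 9/250+107/1000→143/1000; 119/1000+143/1000→131/500; 43/250+131/500→217/500; 273/1000+293/1000→283/500; 217/500+283/500→1. L = 481/200 ≈ 2.4050.
Efficiency = H/L = 2.3501/2.4050 = 97.7%.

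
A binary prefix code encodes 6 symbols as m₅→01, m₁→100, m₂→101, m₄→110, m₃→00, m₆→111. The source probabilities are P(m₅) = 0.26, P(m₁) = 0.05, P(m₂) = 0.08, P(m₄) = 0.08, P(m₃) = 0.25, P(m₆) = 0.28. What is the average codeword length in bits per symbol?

2.49 bits/symbol

L̄ = Σ pᵢ·ℓᵢ = 0.26·2 + 0.05·3 + 0.08·3 + 0.08·3 + 0.25·2 + 0.28·3 = 2.49 bits/symbol.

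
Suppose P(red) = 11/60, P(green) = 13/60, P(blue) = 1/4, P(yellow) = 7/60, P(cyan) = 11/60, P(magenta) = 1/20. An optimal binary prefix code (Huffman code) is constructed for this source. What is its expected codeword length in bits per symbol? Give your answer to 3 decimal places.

Repeatedly combine the two least-probable nodes; the expected code length is the sum of the merged weights.
merge 1/20 + 7/60 → 1/6
merge 1/6 + 11/60 → 7/20
merge 11/60 + 13/60 → 2/5
merge 1/4 + 7/20 → 3/5
merge 2/5 + 3/5 → 1
L = 1/6 + 7/20 + 2/5 + 3/5 + 1 = 151/60 ≈ 2.517 bits/symbol.

2.517 bits/symbol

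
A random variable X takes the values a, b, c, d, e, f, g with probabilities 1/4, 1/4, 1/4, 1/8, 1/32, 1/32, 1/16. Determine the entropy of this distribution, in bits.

Each probability is a power of 1/2, so log₂(1/p) is an integer.
H = Σ p·log₂(1/p) = 1/4·2 + 1/4·2 + 1/4·2 + 1/8·3 + 1/32·5 + 1/32·5 + 1/16·4 = 2.4375 bits.

2.4375 bits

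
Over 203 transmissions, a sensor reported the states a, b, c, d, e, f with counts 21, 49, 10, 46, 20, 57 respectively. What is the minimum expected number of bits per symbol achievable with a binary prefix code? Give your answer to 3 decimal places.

Probabilities are the counts divided by 203.
Repeatedly combine the two least-probable nodes; the expected code length is the sum of the merged weights.
merge 10/203 + 20/203 → 30/203
merge 3/29 + 30/203 → 51/203
merge 46/203 + 7/29 → 95/203
merge 51/203 + 57/203 → 108/203
merge 95/203 + 108/203 → 1
L = 30/203 + 51/203 + 95/203 + 108/203 + 1 = 487/203 ≈ 2.399 bits/symbol.

2.399 bits/symbol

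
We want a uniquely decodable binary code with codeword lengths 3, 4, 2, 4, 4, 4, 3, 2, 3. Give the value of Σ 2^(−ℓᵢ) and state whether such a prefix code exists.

1.125; no

With common denominator 2^4 = 16: Σ 2^(−ℓᵢ) = 2/16 + 1/16 + 4/16 + 1/16 + 1/16 + 1/16 + 2/16 + 4/16 + 2/16 = 18/16 = 1.125.
Kraft's inequality requires Σ ≤ 1; here Σ = 1.125 > 1, so no such prefix code exists.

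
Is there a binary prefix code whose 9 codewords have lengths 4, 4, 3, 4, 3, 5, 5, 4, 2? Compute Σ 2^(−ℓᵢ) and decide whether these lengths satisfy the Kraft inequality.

With common denominator 2^5 = 32: Σ 2^(−ℓᵢ) = 2/32 + 2/32 + 4/32 + 2/32 + 4/32 + 1/32 + 1/32 + 2/32 + 8/32 = 26/32 = 0.8125.
Kraft's inequality requires Σ ≤ 1; here Σ = 0.8125 ≤ 1, so such a prefix code exists.

0.8125; yes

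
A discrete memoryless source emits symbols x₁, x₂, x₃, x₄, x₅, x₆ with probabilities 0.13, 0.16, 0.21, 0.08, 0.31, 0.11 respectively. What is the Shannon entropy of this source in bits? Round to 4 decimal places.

2.4441 bits

H = −Σ pᵢ log₂ pᵢ.
−0.13·log₂(0.13) = 0.3826
−0.16·log₂(0.16) = 0.4230
−0.21·log₂(0.21) = 0.4728
−0.08·log₂(0.08) = 0.2915
−0.31·log₂(0.31) = 0.5238
−0.11·log₂(0.11) = 0.3503
Sum ≈ 2.4441 → 2.4441 bits.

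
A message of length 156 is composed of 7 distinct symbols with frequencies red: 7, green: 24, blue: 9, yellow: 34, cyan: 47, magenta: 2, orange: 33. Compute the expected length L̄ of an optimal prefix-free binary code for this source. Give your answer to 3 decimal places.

2.442 bits/symbol

Probabilities are the counts divided by 156.
Repeatedly combine the two least-probable nodes; the expected code length is the sum of the merged weights.
merge 1/78 + 7/156 → 3/52
merge 3/52 + 3/52 → 3/26
merge 3/26 + 2/13 → 7/26
merge 11/52 + 17/78 → 67/156
merge 7/26 + 47/156 → 89/156
merge 67/156 + 89/156 → 1
L = 3/52 + 3/26 + 7/26 + 67/156 + 89/156 + 1 = 127/52 ≈ 2.442 bits/symbol.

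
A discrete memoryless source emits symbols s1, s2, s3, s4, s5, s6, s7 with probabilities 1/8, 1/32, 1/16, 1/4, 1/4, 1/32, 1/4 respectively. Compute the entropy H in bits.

Each probability is a power of 1/2, so log₂(1/p) is an integer.
H = Σ p·log₂(1/p) = 1/8·3 + 1/32·5 + 1/16·4 + 1/4·2 + 1/4·2 + 1/32·5 + 1/4·2 = 2.4375 bits.

2.4375 bits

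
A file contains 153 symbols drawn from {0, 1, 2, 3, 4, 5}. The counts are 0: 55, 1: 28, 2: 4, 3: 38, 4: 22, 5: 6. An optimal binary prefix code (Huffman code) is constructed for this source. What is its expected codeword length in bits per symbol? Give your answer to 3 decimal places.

2.275 bits/symbol

Probabilities are the counts divided by 153.
Repeatedly combine the two least-probable nodes; the expected code length is the sum of the merged weights.
merge 4/153 + 2/51 → 10/153
merge 10/153 + 22/153 → 32/153
merge 28/153 + 32/153 → 20/51
merge 38/153 + 55/153 → 31/51
merge 20/51 + 31/51 → 1
L = 10/153 + 32/153 + 20/51 + 31/51 + 1 = 116/51 ≈ 2.275 bits/symbol.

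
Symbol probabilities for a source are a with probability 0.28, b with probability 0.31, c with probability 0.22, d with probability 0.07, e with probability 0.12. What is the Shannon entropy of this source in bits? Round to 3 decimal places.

2.154 bits

H = −Σ pᵢ log₂ pᵢ.
−0.28·log₂(0.28) = 0.5142
−0.31·log₂(0.31) = 0.5238
−0.22·log₂(0.22) = 0.4806
−0.07·log₂(0.07) = 0.2686
−0.12·log₂(0.12) = 0.3671
Sum ≈ 2.1542 → 2.154 bits.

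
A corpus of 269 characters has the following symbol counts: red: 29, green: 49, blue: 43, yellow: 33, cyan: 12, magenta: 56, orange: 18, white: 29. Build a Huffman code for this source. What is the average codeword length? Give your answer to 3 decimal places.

2.903 bits/symbol

Probabilities are the counts divided by 269.
Repeatedly combine the two least-probable nodes; the expected code length is the sum of the merged weights.
merge 12/269 + 18/269 → 30/269
merge 29/269 + 29/269 → 58/269
merge 30/269 + 33/269 → 63/269
merge 43/269 + 49/269 → 92/269
merge 56/269 + 58/269 → 114/269
merge 63/269 + 92/269 → 155/269
merge 114/269 + 155/269 → 1
L = 30/269 + 58/269 + 63/269 + 92/269 + 114/269 + 155/269 + 1 = 781/269 ≈ 2.903 bits/symbol.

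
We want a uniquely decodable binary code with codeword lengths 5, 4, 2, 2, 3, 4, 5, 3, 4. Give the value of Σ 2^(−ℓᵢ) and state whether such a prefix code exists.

1; yes

With common denominator 2^5 = 32: Σ 2^(−ℓᵢ) = 1/32 + 2/32 + 8/32 + 8/32 + 4/32 + 2/32 + 1/32 + 4/32 + 2/32 = 32/32 = 1.
Kraft's inequality requires Σ ≤ 1; here Σ = 1 ≤ 1, so such a prefix code exists.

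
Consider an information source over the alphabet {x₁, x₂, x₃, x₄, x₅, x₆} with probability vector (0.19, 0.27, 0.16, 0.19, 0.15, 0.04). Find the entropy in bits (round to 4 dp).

H = −Σ pᵢ log₂ pᵢ.
−0.19·log₂(0.19) = 0.4552
−0.27·log₂(0.27) = 0.5100
−0.16·log₂(0.16) = 0.4230
−0.19·log₂(0.19) = 0.4552
−0.15·log₂(0.15) = 0.4105
−0.04·log₂(0.04) = 0.1858
Sum ≈ 2.4398 → 2.4398 bits.

2.4398 bits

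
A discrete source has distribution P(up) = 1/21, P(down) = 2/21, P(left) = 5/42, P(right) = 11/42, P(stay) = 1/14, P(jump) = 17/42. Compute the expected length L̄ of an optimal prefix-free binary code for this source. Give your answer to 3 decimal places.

2.262 bits/symbol

Repeatedly combine the two least-probable nodes; the expected code length is the sum of the merged weights.
merge 1/21 + 1/14 → 5/42
merge 2/21 + 5/42 → 3/14
merge 5/42 + 3/14 → 1/3
merge 11/42 + 1/3 → 25/42
merge 17/42 + 25/42 → 1
L = 5/42 + 3/14 + 1/3 + 25/42 + 1 = 95/42 ≈ 2.262 bits/symbol.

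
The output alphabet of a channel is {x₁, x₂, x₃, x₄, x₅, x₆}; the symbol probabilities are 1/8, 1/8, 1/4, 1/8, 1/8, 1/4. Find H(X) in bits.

Each probability is a power of 1/2, so log₂(1/p) is an integer.
H = Σ p·log₂(1/p) = 1/8·3 + 1/8·3 + 1/4·2 + 1/8·3 + 1/8·3 + 1/4·2 = 2.5 bits.

2.5 bits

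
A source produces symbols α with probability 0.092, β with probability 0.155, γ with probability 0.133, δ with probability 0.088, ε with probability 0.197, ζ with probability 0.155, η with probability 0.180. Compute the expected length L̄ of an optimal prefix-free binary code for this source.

2.803 bits/symbol

Repeatedly combine the two least-probable nodes; the expected code length is the sum of the merged weights.
merge 11/125 + 23/250 → 9/50
merge 133/1000 + 31/200 → 36/125
merge 31/200 + 9/50 → 67/200
merge 9/50 + 197/1000 → 377/1000
merge 36/125 + 67/200 → 623/1000
merge 377/1000 + 623/1000 → 1
L = 9/50 + 36/125 + 67/200 + 377/1000 + 623/1000 + 1 = 2803/1000 = 2.803 bits/symbol.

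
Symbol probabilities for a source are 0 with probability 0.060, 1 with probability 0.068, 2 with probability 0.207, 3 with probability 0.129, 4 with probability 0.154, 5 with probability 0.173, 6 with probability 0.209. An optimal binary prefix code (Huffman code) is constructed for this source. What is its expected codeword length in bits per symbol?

Repeatedly combine the two least-probable nodes; the expected code length is the sum of the merged weights.
merge 3/50 + 17/250 → 16/125
merge 16/125 + 129/1000 → 257/1000
merge 77/500 + 173/1000 → 327/1000
merge 207/1000 + 209/1000 → 52/125
merge 257/1000 + 327/1000 → 73/125
merge 52/125 + 73/125 → 1
L = 16/125 + 257/1000 + 327/1000 + 52/125 + 73/125 + 1 = 339/125 = 2.712 bits/symbol.

2.712 bits/symbol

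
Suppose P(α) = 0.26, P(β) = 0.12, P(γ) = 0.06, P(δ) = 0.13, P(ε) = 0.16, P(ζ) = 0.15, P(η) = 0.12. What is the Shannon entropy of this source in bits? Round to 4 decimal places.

2.6992 bits

H = −Σ pᵢ log₂ pᵢ.
−0.26·log₂(0.26) = 0.5053
−0.12·log₂(0.12) = 0.3671
−0.06·log₂(0.06) = 0.2435
−0.13·log₂(0.13) = 0.3826
−0.16·log₂(0.16) = 0.4230
−0.15·log₂(0.15) = 0.4105
−0.12·log₂(0.12) = 0.3671
Sum ≈ 2.6992 → 2.6992 bits.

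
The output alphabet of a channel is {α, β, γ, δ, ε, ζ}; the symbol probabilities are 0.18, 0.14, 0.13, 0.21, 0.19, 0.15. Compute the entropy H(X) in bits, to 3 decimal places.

2.564 bits

H = −Σ pᵢ log₂ pᵢ.
−0.18·log₂(0.18) = 0.4453
−0.14·log₂(0.14) = 0.3971
−0.13·log₂(0.13) = 0.3826
−0.21·log₂(0.21) = 0.4728
−0.19·log₂(0.19) = 0.4552
−0.15·log₂(0.15) = 0.4105
Sum ≈ 2.5637 → 2.564 bits.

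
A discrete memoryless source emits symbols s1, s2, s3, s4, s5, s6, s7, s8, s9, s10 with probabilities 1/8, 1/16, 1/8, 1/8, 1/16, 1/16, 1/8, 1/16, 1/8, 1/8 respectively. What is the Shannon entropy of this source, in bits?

3.25 bits

Each probability is a power of 1/2, so log₂(1/p) is an integer.
H = Σ p·log₂(1/p) = 1/8·3 + 1/16·4 + 1/8·3 + 1/8·3 + 1/16·4 + 1/16·4 + 1/8·3 + 1/16·4 + 1/8·3 + 1/8·3 = 3.25 bits.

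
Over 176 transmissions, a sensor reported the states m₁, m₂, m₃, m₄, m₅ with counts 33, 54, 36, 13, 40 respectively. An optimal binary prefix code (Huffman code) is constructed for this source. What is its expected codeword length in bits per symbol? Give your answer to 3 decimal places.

2.261 bits/symbol

Probabilities are the counts divided by 176.
Repeatedly combine the two least-probable nodes; the expected code length is the sum of the merged weights.
merge 13/176 + 3/16 → 23/88
merge 9/44 + 5/22 → 19/44
merge 23/88 + 27/88 → 25/44
merge 19/44 + 25/44 → 1
L = 23/88 + 19/44 + 25/44 + 1 = 199/88 ≈ 2.261 bits/symbol.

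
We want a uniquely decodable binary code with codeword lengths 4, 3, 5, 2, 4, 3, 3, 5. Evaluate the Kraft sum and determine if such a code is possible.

With common denominator 2^5 = 32: Σ 2^(−ℓᵢ) = 2/32 + 4/32 + 1/32 + 8/32 + 2/32 + 4/32 + 4/32 + 1/32 = 26/32 = 0.8125.
Kraft's inequality requires Σ ≤ 1; here Σ = 0.8125 ≤ 1, so such a prefix code exists.

0.8125; yes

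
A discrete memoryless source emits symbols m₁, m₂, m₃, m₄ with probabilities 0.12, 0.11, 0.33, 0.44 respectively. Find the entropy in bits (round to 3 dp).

H = −Σ pᵢ log₂ pᵢ.
−0.12·log₂(0.12) = 0.3671
−0.11·log₂(0.11) = 0.3503
−0.33·log₂(0.33) = 0.5278
−0.44·log₂(0.44) = 0.5211
Sum ≈ 1.7663 → 1.766 bits.

1.766 bits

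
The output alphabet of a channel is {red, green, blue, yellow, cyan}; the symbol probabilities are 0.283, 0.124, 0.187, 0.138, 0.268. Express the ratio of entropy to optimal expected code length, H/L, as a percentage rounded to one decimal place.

99.2%

Entropy H = −Σ p log₂ p ≈ 2.2446 bits.
Huffman merges: 31/250+69/500→131/500; 187/1000+131/500→449/1000; 67/250+283/1000→551/1000; 449/1000+551/1000→1. L = 1131/500 ≈ 2.2620.
Efficiency = H/L = 2.2446/2.2620 = 99.2%.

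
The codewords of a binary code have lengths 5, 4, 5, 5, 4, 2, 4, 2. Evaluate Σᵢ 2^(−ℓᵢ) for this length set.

0.78125

With common denominator 2^5 = 32: Σ 2^(−ℓᵢ) = 1/32 + 2/32 + 1/32 + 1/32 + 2/32 + 8/32 + 2/32 + 8/32 = 25/32 = 0.78125.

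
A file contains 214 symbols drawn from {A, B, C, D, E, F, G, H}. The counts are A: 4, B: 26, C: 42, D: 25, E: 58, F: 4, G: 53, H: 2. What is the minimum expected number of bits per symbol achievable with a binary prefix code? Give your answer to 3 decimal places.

2.523 bits/symbol

Probabilities are the counts divided by 214.
Repeatedly combine the two least-probable nodes; the expected code length is the sum of the merged weights.
merge 1/107 + 2/107 → 3/107
merge 2/107 + 3/107 → 5/107
merge 5/107 + 25/214 → 35/214
merge 13/107 + 35/214 → 61/214
merge 21/107 + 53/214 → 95/214
merge 29/107 + 61/214 → 119/214
merge 95/214 + 119/214 → 1
L = 3/107 + 5/107 + 35/214 + 61/214 + 95/214 + 119/214 + 1 = 270/107 ≈ 2.523 bits/symbol.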